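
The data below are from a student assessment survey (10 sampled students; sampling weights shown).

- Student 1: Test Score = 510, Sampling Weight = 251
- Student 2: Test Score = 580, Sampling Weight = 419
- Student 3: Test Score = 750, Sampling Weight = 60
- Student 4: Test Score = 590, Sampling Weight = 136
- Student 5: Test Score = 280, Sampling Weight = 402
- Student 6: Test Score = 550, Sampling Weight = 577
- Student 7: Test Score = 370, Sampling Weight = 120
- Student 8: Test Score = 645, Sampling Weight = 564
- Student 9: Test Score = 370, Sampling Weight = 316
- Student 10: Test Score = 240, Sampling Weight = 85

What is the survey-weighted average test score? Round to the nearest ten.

500

Weighted sum = 510×251 + 580×419 + 750×60 + 590×136 + 280×402 + 550×577 + 370×120 + 645×564 + 370×316 + 240×85
  = 128010 + 243020 + 45000 + 80240 + 112560 + 317350 + 44400 + 363780 + 116920 + 20400 = 1471680
Sum of weights = 251 + 419 + 60 + 136 + 402 + 577 + 120 + 564 + 316 + 85 = 2930
Weighted mean = 1471680 / 2930 = 502.27986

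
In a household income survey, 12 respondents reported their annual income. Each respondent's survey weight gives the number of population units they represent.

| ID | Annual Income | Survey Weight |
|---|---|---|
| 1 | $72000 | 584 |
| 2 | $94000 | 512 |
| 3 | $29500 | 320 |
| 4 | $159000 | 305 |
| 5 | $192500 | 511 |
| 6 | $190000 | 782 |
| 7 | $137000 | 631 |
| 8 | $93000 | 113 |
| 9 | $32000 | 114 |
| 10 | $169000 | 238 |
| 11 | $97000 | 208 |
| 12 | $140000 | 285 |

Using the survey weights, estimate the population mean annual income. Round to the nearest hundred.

Weighted sum = 72000×584 + 94000×512 + 29500×320 + 159000×305 + 192500×511 + 190000×782 + 137000×631 + 93000×113 + 32000×114 + 169000×238 + 97000×208 + 140000×285
  = 42048000 + 48128000 + 9440000 + 48495000 + 98367500 + 148580000 + 86447000 + 10509000 + 3648000 + 40222000 + 20176000 + 39900000 = 595960500
Sum of weights = 584 + 512 + 320 + 305 + 511 + 782 + 631 + 113 + 114 + 238 + 208 + 285 = 4603
Weighted mean = 595960500 / 4603 = 129472.19

129500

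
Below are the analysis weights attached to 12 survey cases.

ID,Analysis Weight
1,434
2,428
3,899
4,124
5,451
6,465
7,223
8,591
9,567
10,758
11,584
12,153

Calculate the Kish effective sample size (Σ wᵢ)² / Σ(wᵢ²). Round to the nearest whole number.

10

Σ wᵢ = 434 + 428 + 899 + 124 + 451 + 465 + 223 + 591 + 567 + 758 + 584 + 153 = 5677
Σ wᵢ² = 3274271
n_eff = 5677² / 3274271 = 32228329 / 3274271 = 9.8429021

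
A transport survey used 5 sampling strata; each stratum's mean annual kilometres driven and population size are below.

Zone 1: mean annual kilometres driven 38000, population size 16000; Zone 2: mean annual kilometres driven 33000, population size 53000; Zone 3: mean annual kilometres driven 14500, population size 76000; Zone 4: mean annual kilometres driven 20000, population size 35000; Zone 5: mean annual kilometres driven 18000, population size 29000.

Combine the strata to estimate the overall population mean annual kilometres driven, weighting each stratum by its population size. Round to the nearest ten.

22400

Σ Nₕ·x̄ₕ = 4681000000
Σ Nₕ = 209000
Overall mean = 4681000000 / 209000 = 22397.129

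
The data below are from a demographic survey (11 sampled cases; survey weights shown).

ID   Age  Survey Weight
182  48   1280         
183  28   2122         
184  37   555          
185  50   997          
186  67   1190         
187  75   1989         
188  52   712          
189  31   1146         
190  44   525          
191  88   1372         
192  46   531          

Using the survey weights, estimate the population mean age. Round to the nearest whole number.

Weighted sum = 48×1280 + 28×2122 + 37×555 + 50×997 + 67×1190 + 75×1989 + 52×712 + 31×1146 + 44×525 + 88×1372 + 46×531
  = 61440 + 59416 + 20535 + 49850 + 79730 + 149175 + 37024 + 35526 + 23100 + 120736 + 24426 = 660958
Sum of weights = 1280 + 2122 + 555 + 997 + 1190 + 1989 + 712 + 1146 + 525 + 1372 + 531 = 12419
Weighted mean = 660958 / 12419 = 53.221515

53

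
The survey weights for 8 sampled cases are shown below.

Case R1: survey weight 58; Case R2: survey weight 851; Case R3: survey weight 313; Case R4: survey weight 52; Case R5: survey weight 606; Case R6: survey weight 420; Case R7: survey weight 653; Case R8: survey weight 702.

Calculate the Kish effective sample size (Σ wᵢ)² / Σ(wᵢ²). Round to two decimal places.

5.83

Σ wᵢ = 58 + 851 + 313 + 52 + 606 + 420 + 653 + 702 = 3655
Σ wᵢ² = 3364 + 724201 + 97969 + 2704 + 367236 + 176400 + 426409 + 492804 = 2291087
n_eff = 3655² / 2291087 = 13359025 / 2291087 = 5.8308676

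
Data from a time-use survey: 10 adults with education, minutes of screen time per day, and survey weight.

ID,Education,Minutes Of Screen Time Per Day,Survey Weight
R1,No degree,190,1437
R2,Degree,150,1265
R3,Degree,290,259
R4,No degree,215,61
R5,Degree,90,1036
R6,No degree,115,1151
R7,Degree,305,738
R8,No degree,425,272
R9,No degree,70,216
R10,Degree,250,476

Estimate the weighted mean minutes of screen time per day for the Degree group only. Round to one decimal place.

Degree rows: R2, R3, R5, R7, R10
Weighted sum = 150×1265 + 290×259 + 90×1036 + 305×738 + 250×476
  = 189750 + 75110 + 93240 + 225090 + 119000 = 702190
Sum of weights = 1265 + 259 + 1036 + 738 + 476 = 3774
Weighted mean = 702190 / 3774 = 186.05988

186.1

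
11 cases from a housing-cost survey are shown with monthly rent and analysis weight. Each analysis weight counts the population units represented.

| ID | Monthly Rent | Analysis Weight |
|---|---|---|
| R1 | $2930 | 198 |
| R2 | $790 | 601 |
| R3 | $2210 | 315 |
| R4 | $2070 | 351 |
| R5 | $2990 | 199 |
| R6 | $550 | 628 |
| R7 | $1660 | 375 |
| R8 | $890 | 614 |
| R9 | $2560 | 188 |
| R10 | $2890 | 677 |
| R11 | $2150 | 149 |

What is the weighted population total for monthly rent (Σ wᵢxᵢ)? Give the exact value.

Weighted total = 2930×198 + 790×601 + 2210×315 + 2070×351 + 2990×199 + 550×628 + 1660×375 + 890×614 + 2560×188 + 2890×677 + 2150×149
  = 580140 + 474790 + 696150 + 726570 + 595010 + 345400 + 622500 + 546460 + 481280 + 1956530 + 320350 = 7345180

7345180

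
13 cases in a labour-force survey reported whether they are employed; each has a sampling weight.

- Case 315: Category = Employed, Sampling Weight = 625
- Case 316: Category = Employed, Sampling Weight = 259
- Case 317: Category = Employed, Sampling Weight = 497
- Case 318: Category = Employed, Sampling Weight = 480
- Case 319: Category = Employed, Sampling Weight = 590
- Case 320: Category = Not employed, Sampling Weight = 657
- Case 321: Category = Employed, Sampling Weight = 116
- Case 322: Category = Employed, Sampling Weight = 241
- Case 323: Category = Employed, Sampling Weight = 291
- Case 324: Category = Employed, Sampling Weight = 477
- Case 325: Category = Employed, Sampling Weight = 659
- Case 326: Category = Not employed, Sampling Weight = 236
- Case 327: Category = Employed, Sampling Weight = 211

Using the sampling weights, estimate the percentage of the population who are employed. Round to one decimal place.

Sum of weights for 'Employed' = 625 + 259 + 497 + 480 + 590 + 116 + 241 + 291 + 477 + 659 + 211 = 4446
Total weight = 5339
Weighted proportion = 4446 / 5339 = 0.83274021 → 83.274021%

83.3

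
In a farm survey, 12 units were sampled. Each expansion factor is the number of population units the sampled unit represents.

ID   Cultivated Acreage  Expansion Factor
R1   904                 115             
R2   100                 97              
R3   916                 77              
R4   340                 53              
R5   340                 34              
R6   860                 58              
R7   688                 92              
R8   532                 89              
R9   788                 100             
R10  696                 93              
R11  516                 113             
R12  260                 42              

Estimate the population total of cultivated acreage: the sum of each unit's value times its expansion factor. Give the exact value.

Weighted total = 904×115 + 100×97 + 916×77 + 340×53 + 340×34 + 860×58 + 688×92 + 532×89 + 788×100 + 696×93 + 516×113 + 260×42
  = 587052

587052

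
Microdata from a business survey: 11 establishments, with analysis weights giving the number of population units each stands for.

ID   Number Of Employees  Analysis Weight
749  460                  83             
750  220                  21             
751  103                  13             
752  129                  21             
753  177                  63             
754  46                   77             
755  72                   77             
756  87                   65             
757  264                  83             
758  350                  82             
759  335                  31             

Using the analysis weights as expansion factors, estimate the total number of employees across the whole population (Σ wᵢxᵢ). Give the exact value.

Weighted total = 460×83 + 220×21 + 103×13 + 129×21 + 177×63 + 46×77 + 72×77 + 87×65 + 264×83 + 350×82 + 335×31
  = 38180 + 4620 + 1339 + 2709 + 11151 + 3542 + 5544 + 5655 + 21912 + 28700 + 10385 = 133737

133737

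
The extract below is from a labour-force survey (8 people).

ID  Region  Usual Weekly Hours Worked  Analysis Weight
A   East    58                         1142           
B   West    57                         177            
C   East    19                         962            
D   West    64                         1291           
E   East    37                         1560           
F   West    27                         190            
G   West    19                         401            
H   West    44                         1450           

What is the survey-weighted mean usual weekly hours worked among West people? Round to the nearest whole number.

48

West rows: B, D, F, G, H
Weighted sum = 57×177 + 64×1291 + 27×190 + 19×401 + 44×1450
  = 169262
Sum of weights = 177 + 1291 + 190 + 401 + 1450 = 3509
Weighted mean = 169262 / 3509 = 48.236535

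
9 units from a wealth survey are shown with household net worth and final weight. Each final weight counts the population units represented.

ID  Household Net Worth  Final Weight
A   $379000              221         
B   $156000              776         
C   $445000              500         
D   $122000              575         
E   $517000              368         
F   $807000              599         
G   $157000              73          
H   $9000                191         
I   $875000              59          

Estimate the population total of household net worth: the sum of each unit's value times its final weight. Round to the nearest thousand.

Weighted total = 379000×221 + 156000×776 + 445000×500 + 122000×575 + 517000×368 + 807000×599 + 157000×73 + 9000×191 + 875000×59
  = 83759000 + 121056000 + 222500000 + 70150000 + 190256000 + 483393000 + 11461000 + 1719000 + 51625000 = 1235919000

1235919000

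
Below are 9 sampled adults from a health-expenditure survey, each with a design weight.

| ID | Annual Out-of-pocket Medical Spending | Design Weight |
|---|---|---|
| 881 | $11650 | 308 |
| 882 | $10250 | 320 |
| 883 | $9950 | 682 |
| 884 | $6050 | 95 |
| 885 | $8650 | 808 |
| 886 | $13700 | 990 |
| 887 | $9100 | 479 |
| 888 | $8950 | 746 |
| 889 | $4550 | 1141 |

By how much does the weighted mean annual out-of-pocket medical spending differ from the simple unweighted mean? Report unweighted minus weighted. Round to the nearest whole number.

46

Unweighted sum = 82850
Unweighted mean = 82850 / 9 = 9205.5556
Weighted sum = 11650×308 + 10250×320 + 9950×682 + 6050×95 + 8650×808 + 13700×990 + 9100×479 + 8950×746 + 4550×1141
  = 3588200 + 3280000 + 6785900 + 574750 + 6989200 + 13563000 + 4358900 + 6676700 + 5191550 = 51008200
Sum of weights = 308 + 320 + 682 + 95 + 808 + 990 + 479 + 746 + 1141 = 5569
Weighted mean = 51008200 / 5569 = 9159.3105
Difference (unweighted minus weighted) = 46.245087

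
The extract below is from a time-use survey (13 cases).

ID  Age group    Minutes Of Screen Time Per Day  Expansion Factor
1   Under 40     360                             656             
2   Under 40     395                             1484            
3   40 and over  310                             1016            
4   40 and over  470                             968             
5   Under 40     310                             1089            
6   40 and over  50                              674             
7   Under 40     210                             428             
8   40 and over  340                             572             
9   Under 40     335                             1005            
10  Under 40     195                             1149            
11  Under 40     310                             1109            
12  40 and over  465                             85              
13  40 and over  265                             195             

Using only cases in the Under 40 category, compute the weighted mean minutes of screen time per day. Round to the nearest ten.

Under 40 rows: 1, 2, 5, 7, 9, 10, 11
Weighted sum = 360×656 + 395×1484 + 310×1089 + 210×428 + 335×1005 + 195×1149 + 310×1109
  = 236160 + 586180 + 337590 + 89880 + 336675 + 224055 + 343790 = 2154330
Sum of weights = 656 + 1484 + 1089 + 428 + 1005 + 1149 + 1109 = 6920
Weighted mean = 2154330 / 6920 = 311.31936

310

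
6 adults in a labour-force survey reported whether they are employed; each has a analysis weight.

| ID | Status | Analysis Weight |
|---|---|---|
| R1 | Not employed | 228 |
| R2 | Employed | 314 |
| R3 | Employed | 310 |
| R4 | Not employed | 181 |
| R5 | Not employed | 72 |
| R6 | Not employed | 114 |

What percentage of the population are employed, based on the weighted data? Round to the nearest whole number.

Sum of weights for 'Employed' = 314 + 310 = 624
Total weight = 228 + 314 + 310 + 181 + 72 + 114 = 1219
Weighted proportion = 624 / 1219 = 0.511895 → 51.1895%

51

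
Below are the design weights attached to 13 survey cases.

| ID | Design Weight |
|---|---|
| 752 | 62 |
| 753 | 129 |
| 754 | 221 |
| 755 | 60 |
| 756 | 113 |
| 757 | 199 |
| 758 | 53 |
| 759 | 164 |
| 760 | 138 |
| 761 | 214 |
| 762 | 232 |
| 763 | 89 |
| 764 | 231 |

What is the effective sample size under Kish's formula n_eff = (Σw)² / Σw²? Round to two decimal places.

10.83

Σ wᵢ = 1905
Σ wᵢ² = 334947
n_eff = 1905² / 334947 = 3629025 / 334947 = 10.834625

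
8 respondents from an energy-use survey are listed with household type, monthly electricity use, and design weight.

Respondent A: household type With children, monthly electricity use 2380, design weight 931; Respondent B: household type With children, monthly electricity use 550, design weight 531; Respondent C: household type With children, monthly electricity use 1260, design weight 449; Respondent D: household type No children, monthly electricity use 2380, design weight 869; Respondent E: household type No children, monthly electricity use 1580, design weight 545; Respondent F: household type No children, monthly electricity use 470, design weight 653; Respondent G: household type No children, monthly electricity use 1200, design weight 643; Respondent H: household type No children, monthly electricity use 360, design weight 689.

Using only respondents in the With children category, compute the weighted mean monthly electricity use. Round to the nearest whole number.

1608

With children rows: A, B, C
Weighted sum = 2380×931 + 550×531 + 1260×449
  = 2215780 + 292050 + 565740 = 3073570
Sum of weights = 1911
Weighted mean = 3073570 / 1911 = 1608.3569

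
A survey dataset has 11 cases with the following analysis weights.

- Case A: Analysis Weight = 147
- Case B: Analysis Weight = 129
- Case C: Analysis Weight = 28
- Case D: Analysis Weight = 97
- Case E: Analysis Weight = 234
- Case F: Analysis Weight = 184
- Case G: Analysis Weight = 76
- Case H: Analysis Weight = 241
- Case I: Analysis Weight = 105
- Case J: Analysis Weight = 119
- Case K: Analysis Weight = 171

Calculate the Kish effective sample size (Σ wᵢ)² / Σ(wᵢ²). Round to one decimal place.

Σ wᵢ = 147 + 129 + 28 + 97 + 234 + 184 + 76 + 241 + 105 + 119 + 171 = 1531
Σ wᵢ² = 255339
n_eff = 1531² / 255339 = 2343961 / 255339 = 9.1798002

9.2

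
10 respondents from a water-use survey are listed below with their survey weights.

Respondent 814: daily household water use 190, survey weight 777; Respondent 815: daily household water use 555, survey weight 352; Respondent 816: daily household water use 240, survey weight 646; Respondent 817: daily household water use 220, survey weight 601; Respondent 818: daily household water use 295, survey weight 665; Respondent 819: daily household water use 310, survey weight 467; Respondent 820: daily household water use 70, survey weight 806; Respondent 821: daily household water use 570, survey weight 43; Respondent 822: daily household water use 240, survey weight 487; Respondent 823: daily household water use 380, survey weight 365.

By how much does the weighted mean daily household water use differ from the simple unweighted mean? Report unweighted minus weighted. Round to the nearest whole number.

56

Unweighted sum = 190 + 555 + 240 + 220 + 295 + 310 + 70 + 570 + 240 + 380 = 3070
Unweighted mean = 3070 / 10 = 307
Weighted sum = 190×777 + 555×352 + 240×646 + 220×601 + 295×665 + 310×467 + 70×806 + 570×43 + 240×487 + 380×365
  = 147630 + 195360 + 155040 + 132220 + 196175 + 144770 + 56420 + 24510 + 116880 + 138700 = 1307705
Sum of weights = 5209
Weighted mean = 1307705 / 5209 = 251.04723
Difference (unweighted minus weighted) = 55.952774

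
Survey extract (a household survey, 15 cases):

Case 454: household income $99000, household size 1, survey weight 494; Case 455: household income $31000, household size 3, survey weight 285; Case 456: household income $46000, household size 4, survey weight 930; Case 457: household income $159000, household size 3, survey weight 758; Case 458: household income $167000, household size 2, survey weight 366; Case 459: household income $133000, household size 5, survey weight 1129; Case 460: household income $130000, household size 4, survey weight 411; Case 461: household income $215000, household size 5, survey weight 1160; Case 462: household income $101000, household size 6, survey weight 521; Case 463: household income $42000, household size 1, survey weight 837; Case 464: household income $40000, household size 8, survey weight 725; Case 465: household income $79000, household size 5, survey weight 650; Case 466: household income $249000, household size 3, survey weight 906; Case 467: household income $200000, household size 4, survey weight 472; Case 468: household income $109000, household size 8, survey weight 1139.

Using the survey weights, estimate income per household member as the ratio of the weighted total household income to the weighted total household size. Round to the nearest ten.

Σ wᵢ·y = 1347422000
Σ wᵢ·x = 47895
Ratio = 1347422000 / 47895 = 28132.832

28130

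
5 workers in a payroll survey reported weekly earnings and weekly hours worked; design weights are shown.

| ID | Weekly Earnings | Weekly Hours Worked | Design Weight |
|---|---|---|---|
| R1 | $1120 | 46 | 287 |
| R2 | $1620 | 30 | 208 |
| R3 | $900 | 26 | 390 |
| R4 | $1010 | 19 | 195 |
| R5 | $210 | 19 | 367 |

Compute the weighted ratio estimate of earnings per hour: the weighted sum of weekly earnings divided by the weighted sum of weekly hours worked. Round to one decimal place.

31.9

Σ wᵢ·y = 1120×287 + 1620×208 + 900×390 + 1010×195 + 210×367
  = 321440 + 336960 + 351000 + 196950 + 77070 = 1283420
Σ wᵢ·x = 46×287 + 30×208 + 26×390 + 19×195 + 19×367
  = 13202 + 6240 + 10140 + 3705 + 6973 = 40260
Ratio = 1283420 / 40260 = 31.878291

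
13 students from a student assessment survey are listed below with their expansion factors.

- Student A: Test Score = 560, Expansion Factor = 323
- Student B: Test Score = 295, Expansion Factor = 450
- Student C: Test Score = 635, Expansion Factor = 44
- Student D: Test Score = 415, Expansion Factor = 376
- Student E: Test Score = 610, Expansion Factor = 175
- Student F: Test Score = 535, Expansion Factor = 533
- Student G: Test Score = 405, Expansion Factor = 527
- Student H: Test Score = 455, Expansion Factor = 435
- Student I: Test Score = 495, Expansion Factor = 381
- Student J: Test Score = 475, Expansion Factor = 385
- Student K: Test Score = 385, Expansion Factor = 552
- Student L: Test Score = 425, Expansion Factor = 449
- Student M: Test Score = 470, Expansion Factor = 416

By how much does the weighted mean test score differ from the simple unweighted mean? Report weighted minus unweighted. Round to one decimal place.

-23.7

Unweighted sum = 6160
Unweighted mean = 6160 / 13 = 473.84615
Weighted sum = 2271210
Sum of weights = 5046
Weighted mean = 2271210 / 5046 = 450.10107
Difference (weighted minus unweighted) = -23.745084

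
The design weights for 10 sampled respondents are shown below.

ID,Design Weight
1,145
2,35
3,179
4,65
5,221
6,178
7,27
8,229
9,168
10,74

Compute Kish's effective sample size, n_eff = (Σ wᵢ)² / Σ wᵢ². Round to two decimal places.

Σ wᵢ = 1321
Σ wᵢ² = 21025 + 1225 + 32041 + 4225 + 48841 + 31684 + 729 + 52441 + 28224 + 5476 = 225911
n_eff = 1321² / 225911 = 1745041 / 225911 = 7.7244623

7.72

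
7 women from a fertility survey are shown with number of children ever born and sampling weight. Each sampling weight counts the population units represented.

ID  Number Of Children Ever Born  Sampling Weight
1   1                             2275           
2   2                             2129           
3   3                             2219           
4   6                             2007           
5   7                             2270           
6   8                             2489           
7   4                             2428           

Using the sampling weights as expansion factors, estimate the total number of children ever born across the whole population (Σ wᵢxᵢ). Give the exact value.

Weighted total = 1×2275 + 2×2129 + 3×2219 + 6×2007 + 7×2270 + 8×2489 + 4×2428
  = 70746

70746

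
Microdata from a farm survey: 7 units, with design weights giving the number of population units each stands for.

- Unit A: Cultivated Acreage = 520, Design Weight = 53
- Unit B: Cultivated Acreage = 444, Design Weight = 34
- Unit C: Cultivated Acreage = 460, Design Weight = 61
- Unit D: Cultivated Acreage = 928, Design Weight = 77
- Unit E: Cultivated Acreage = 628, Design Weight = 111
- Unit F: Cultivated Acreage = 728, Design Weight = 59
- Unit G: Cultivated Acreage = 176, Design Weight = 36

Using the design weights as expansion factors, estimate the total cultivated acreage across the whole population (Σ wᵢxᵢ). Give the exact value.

261168

Weighted total = 520×53 + 444×34 + 460×61 + 928×77 + 628×111 + 728×59 + 176×36
  = 27560 + 15096 + 28060 + 71456 + 69708 + 42952 + 6336 = 261168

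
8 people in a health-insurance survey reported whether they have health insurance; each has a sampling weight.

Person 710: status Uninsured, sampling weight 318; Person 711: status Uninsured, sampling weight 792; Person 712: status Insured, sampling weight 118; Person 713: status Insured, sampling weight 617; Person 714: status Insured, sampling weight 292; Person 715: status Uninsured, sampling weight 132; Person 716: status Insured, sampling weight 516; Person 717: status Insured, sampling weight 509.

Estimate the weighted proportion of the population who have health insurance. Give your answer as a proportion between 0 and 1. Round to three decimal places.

Sum of weights for 'Insured' = 118 + 617 + 292 + 516 + 509 = 2052
Total weight = 3294
Weighted proportion = 2052 / 3294 = 0.62295082

0.623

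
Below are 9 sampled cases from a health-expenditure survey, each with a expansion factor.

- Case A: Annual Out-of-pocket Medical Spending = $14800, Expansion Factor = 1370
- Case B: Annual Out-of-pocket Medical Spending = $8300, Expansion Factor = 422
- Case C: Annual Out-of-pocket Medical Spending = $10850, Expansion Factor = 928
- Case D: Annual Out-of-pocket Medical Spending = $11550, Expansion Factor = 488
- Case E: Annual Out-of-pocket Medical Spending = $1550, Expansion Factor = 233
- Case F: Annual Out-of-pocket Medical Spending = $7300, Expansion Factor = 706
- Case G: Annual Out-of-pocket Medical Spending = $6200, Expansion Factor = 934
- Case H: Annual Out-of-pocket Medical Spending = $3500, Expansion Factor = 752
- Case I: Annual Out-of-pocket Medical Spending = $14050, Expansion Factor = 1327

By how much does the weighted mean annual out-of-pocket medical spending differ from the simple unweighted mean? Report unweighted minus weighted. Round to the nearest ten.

-1390

Unweighted sum = 14800 + 8300 + 10850 + 11550 + 1550 + 7300 + 6200 + 3500 + 14050 = 78100
Unweighted mean = 78100 / 9 = 8677.7778
Weighted sum = 14800×1370 + 8300×422 + 10850×928 + 11550×488 + 1550×233 + 7300×706 + 6200×934 + 3500×752 + 14050×1327
  = 20276000 + 3502600 + 10068800 + 5636400 + 361150 + 5153800 + 5790800 + 2632000 + 18644350 = 72065900
Sum of weights = 7160
Weighted mean = 72065900 / 7160 = 10065.07
Difference (unweighted minus weighted) = -1387.2921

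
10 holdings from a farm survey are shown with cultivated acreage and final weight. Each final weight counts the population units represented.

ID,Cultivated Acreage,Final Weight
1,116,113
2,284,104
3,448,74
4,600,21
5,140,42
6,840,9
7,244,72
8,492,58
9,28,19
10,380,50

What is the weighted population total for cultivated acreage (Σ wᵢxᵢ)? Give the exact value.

Weighted total = 116×113 + 284×104 + 448×74 + 600×21 + 140×42 + 840×9 + 244×72 + 492×58 + 28×19 + 380×50
  = 13108 + 29536 + 33152 + 12600 + 5880 + 7560 + 17568 + 28536 + 532 + 19000 = 167472

167472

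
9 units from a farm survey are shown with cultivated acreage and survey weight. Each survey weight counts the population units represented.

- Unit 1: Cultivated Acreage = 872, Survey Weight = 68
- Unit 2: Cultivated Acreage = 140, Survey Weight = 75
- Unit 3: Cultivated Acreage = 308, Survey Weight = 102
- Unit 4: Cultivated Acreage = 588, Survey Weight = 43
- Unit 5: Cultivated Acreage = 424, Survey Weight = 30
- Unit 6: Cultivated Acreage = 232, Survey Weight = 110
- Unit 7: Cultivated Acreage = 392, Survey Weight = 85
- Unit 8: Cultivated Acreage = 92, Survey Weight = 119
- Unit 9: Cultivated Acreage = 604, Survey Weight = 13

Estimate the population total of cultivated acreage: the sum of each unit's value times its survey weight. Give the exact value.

Weighted total = 872×68 + 140×75 + 308×102 + 588×43 + 424×30 + 232×110 + 392×85 + 92×119 + 604×13
  = 216856

216856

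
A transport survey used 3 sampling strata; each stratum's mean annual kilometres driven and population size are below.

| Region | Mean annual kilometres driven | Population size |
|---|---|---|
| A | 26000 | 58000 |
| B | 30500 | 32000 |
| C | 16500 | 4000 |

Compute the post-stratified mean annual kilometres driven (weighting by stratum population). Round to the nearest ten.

Σ Nₕ·x̄ₕ = 26000×58000 + 30500×32000 + 16500×4000
  = 2550000000
Σ Nₕ = 94000
Overall mean = 2550000000 / 94000 = 27127.66

27130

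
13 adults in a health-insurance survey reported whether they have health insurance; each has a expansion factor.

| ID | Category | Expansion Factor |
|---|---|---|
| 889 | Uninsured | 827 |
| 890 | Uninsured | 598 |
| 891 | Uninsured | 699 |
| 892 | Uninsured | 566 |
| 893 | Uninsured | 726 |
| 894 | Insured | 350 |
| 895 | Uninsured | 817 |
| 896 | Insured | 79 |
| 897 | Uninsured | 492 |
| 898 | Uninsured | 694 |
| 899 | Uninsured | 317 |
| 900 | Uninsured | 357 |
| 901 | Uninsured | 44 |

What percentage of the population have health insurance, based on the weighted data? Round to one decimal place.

6.5

Sum of weights for 'Insured' = 350 + 79 = 429
Total weight = 6566
Weighted proportion = 429 / 6566 = 0.065336582 → 6.5336582%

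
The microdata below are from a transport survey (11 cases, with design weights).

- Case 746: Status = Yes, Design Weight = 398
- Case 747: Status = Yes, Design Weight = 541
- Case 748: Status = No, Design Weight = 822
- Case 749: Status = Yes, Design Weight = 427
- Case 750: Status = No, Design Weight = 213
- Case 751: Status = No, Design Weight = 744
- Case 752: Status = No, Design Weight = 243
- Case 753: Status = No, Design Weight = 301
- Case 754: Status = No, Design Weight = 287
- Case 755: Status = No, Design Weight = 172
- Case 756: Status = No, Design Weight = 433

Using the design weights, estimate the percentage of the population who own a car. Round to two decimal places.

Sum of weights for 'Yes' = 398 + 541 + 427 = 1366
Total weight = 398 + 541 + 822 + 427 + 213 + 744 + 243 + 301 + 287 + 172 + 433 = 4581
Weighted proportion = 1366 / 4581 = 0.29818817 → 29.818817%

29.82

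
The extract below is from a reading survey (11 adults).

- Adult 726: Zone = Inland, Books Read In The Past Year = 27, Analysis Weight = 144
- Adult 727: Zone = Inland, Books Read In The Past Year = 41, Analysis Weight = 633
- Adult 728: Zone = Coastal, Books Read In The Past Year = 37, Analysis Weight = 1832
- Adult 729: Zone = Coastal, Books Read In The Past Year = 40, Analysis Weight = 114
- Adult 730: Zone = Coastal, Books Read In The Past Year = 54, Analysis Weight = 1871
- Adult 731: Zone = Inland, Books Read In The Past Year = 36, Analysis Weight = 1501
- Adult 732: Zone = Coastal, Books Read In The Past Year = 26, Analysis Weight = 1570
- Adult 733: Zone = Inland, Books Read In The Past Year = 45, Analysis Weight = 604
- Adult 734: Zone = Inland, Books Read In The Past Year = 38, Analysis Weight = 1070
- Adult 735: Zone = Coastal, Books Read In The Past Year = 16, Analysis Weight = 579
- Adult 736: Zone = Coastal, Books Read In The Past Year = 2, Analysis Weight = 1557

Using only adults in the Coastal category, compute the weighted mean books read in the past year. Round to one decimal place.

Coastal rows: 728, 729, 730, 732, 735, 736
Weighted sum = 37×1832 + 40×114 + 54×1871 + 26×1570 + 16×579 + 2×1557
  = 67784 + 4560 + 101034 + 40820 + 9264 + 3114 = 226576
Sum of weights = 1832 + 114 + 1871 + 1570 + 579 + 1557 = 7523
Weighted mean = 226576 / 7523 = 30.117772

30.1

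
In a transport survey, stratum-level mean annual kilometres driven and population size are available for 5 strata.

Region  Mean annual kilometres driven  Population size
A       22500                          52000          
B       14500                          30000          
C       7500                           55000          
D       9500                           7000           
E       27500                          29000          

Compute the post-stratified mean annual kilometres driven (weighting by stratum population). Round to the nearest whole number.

16656

Σ Nₕ·x̄ₕ = 22500×52000 + 14500×30000 + 7500×55000 + 9500×7000 + 27500×29000
  = 1170000000 + 435000000 + 412500000 + 66500000 + 797500000 = 2881500000
Σ Nₕ = 52000 + 30000 + 55000 + 7000 + 29000 = 173000
Overall mean = 2881500000 / 173000 = 16656.069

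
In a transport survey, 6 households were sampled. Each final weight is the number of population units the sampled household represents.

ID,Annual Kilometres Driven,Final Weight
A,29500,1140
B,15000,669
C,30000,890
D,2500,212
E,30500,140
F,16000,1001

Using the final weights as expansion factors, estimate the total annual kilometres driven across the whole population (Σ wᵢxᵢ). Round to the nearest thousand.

91181000

Weighted total = 29500×1140 + 15000×669 + 30000×890 + 2500×212 + 30500×140 + 16000×1001
  = 33630000 + 10035000 + 26700000 + 530000 + 4270000 + 16016000 = 91181000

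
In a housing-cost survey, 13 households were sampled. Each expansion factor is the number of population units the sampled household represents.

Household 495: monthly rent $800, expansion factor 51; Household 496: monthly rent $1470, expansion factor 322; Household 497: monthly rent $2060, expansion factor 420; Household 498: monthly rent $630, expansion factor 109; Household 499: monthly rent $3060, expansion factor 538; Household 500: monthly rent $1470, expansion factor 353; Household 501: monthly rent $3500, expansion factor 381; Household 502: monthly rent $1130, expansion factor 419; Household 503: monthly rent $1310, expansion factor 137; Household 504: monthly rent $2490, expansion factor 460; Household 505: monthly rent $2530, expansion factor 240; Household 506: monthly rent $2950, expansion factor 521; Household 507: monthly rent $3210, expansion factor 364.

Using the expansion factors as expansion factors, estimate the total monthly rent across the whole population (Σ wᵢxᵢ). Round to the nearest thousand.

10058000

Weighted total = 10057630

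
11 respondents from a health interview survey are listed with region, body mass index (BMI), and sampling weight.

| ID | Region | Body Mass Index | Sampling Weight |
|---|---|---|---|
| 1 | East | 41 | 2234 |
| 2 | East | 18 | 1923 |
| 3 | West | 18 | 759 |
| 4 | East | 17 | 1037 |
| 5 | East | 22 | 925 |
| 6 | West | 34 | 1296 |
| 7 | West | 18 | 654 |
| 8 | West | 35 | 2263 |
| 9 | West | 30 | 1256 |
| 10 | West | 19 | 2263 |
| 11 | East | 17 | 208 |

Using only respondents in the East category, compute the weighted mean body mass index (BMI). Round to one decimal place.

East rows: 1, 2, 4, 5, 11
Weighted sum = 41×2234 + 18×1923 + 17×1037 + 22×925 + 17×208
  = 91594 + 34614 + 17629 + 20350 + 3536 = 167723
Sum of weights = 2234 + 1923 + 1037 + 925 + 208 = 6327
Weighted mean = 167723 / 6327 = 26.509088

26.5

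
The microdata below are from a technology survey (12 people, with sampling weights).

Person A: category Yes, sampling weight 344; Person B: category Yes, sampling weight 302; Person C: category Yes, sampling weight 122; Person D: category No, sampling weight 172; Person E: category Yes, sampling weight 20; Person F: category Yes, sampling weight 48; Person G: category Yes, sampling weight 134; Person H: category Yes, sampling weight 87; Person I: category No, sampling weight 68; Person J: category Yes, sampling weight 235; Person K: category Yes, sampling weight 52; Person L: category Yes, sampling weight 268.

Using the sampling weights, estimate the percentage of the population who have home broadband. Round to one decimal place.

Sum of weights for 'Yes' = 344 + 302 + 122 + 20 + 48 + 134 + 87 + 235 + 52 + 268 = 1612
Total weight = 344 + 302 + 122 + 172 + 20 + 48 + 134 + 87 + 68 + 235 + 52 + 268 = 1852
Weighted proportion = 1612 / 1852 = 0.87041037 → 87.041037%

87.0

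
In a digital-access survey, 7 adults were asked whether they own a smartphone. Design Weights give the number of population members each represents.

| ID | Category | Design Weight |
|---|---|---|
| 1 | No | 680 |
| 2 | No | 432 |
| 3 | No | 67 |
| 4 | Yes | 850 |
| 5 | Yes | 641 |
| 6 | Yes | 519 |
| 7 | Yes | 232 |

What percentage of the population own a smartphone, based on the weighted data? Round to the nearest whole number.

66

Sum of weights for 'Yes' = 850 + 641 + 519 + 232 = 2242
Total weight = 680 + 432 + 67 + 850 + 641 + 519 + 232 = 3421
Weighted proportion = 2242 / 3421 = 0.65536393 → 65.536393%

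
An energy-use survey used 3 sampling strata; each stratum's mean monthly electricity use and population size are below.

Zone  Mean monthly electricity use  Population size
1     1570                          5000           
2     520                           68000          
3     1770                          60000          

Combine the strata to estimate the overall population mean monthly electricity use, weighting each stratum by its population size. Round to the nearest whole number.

Σ Nₕ·x̄ₕ = 1570×5000 + 520×68000 + 1770×60000
  = 7850000 + 35360000 + 106200000 = 149410000
Σ Nₕ = 5000 + 68000 + 60000 = 133000
Overall mean = 149410000 / 133000 = 1123.3835

1123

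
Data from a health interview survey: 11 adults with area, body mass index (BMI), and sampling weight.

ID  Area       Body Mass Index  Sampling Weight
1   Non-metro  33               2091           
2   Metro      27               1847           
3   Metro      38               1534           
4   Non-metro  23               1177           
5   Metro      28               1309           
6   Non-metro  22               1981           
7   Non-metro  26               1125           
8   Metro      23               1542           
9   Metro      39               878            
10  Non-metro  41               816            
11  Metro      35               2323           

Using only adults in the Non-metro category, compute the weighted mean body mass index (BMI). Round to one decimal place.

Non-metro rows: 1, 4, 6, 7, 10
Weighted sum = 33×2091 + 23×1177 + 22×1981 + 26×1125 + 41×816
  = 69003 + 27071 + 43582 + 29250 + 33456 = 202362
Sum of weights = 2091 + 1177 + 1981 + 1125 + 816 = 7190
Weighted mean = 202362 / 7190 = 28.144924

28.1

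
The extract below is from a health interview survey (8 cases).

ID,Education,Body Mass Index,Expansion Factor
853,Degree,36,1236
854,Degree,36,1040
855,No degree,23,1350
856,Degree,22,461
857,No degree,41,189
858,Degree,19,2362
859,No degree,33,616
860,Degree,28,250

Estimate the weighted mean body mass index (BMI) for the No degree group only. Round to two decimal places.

No degree rows: 855, 857, 859
Weighted sum = 59127
Sum of weights = 2155
Weighted mean = 59127 / 2155 = 27.437123

27.44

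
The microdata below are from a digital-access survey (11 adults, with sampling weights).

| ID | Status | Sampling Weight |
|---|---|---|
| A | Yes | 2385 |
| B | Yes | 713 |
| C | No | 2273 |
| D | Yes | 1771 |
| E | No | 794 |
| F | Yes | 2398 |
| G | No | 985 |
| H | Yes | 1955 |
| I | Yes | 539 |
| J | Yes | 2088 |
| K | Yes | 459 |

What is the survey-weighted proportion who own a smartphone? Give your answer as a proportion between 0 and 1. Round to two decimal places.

0.75

Sum of weights for 'Yes' = 2385 + 713 + 1771 + 2398 + 1955 + 539 + 2088 + 459 = 12308
Total weight = 16360
Weighted proportion = 12308 / 16360 = 0.75232274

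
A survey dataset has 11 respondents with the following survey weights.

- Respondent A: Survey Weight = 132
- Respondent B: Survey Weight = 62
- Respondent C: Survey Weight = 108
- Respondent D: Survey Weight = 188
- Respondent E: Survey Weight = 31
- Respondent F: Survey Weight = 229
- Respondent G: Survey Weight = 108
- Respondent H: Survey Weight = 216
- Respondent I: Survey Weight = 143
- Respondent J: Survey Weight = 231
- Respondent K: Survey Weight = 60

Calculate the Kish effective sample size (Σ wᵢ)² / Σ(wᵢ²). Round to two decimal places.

8.83

Σ wᵢ = 132 + 62 + 108 + 188 + 31 + 229 + 108 + 216 + 143 + 231 + 60 = 1508
Σ wᵢ² = 257408
n_eff = 1508² / 257408 = 2274064 / 257408 = 8.8344729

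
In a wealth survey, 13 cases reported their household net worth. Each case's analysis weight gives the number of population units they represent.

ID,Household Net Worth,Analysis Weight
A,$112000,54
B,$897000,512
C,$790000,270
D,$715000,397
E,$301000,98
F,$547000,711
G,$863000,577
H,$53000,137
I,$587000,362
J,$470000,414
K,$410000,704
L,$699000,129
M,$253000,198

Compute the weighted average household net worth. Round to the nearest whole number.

596553

Weighted sum = 2722073000
Sum of weights = 4563
Weighted mean = 2722073000 / 4563 = 596553.36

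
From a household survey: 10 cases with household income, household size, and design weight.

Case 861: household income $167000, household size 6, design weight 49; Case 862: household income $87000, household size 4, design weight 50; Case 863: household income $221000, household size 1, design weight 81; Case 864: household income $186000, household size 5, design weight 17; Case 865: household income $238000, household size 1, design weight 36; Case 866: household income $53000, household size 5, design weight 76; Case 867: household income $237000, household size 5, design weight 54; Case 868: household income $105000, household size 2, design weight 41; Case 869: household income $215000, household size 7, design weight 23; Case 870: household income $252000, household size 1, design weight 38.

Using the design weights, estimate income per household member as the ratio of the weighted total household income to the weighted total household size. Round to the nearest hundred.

47800

Σ wᵢ·y = 77816000
Σ wᵢ·x = 6×49 + 4×50 + 1×81 + 5×17 + 1×36 + 5×76 + 5×54 + 2×41 + 7×23 + 1×38
  = 294 + 200 + 81 + 85 + 36 + 380 + 270 + 82 + 161 + 38 = 1627
Ratio = 77816000 / 1627 = 47827.904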